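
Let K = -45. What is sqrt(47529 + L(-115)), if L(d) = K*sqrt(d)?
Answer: 3*sqrt(5281 - 5*I*sqrt(115)) ≈ 218.01 - 1.1067*I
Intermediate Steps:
L(d) = -45*sqrt(d)
sqrt(47529 + L(-115)) = sqrt(47529 - 45*I*sqrt(115))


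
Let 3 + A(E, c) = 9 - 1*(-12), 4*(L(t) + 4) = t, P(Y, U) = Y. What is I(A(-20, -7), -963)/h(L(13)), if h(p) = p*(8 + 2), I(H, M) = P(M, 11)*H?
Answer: 11556/5 ≈ 2311.2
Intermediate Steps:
L(t) = -4 + t/4
A(E, c) = 18 (A(E, c) = -3 + (9 - 1*(-12)) = -3 + (9 + 12) = -3 + 21 = 18)
I(H, M) = H*M (I(H, M) = M*H = H*M)
h(p) = 10*p (h(p) = p*10 = 10*p)
I(A(-20, -7), -963)/h(L(13)) = (18*(-963))/((10*(-4 + (¼)*13))) = -17334*1/(10*(-4 + 13/4)) = -17334/(10*(-¾)) = -17334/(-15/2) = -17334*(-2/15) = 11556/5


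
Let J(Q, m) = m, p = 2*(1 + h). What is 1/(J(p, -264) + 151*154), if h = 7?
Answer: 1/22990 ≈ 4.3497e-5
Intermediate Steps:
p = 16 (p = 2*(1 + 7) = 2*8 = 16)
1/(J(p, -264) + 151*154) = 1/(-264 + 151*154) = 1/(-264 + 23254) = 1/22990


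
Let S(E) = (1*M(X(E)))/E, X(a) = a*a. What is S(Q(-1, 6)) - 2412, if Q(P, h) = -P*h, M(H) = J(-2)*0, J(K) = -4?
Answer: -2412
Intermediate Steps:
X(a) = a**2
M(H) = 0 (M(H) = -4*0 = 0)
Q(P, h) = -P*h
S(E) = 0 (S(E) = (1*0)/E = 0/E = 0)
S(Q(-1, 6)) - 2412 = 0 - 2412 = -2412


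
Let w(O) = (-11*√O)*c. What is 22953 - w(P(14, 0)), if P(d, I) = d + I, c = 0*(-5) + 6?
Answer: 22953 + 66*√14 ≈ 23200.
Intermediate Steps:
c = 6 (c = 0 + 6 = 6)
P(d, I) = I + d
w(O) = -66*√O (w(O) = -11*√O*6 = -66*√O)
22953 - w(P(14, 0)) = 22953 - (-66)*√(0 + 14) = 22953 - (-66)*√14 = 22953 + 66*√14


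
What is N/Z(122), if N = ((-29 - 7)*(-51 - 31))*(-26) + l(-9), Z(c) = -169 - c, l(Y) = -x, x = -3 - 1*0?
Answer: 25583/97 ≈ 263.74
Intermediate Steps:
x = -3 (x = -3 + 0 = -3)
l(Y) = 3 (l(Y) = -1*(-3) = 3)
N = -76749 (N = ((-29 - 7)*(-51 - 31))*(-26) + 3 = -36*(-82)*(-26) + 3 = 2952*(-26) + 3 = -76752 + 3 = -76749)
N/Z(122) = -76749/(-169 - 1*122) = -76749/(-169 - 122) = -76749/(-291) = -76749*(-1/291) = 25583/97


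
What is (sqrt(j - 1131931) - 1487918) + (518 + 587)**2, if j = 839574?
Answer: -266893 + I*sqrt(292357) ≈ -2.6689e+5 + 540.7*I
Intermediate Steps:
(sqrt(j - 1131931) - 1487918) + (518 + 587)**2 = (sqrt(839574 - 1131931) - 1487918) + (518 + 587)**2 = (sqrt(-292357) - 1487918) + 1105**2 = (I*sqrt(292357) - 1487918) + 1221025 = (-1487918 + I*sqrt(292357)) + 1221025 = -266893 + I*sqrt(292357)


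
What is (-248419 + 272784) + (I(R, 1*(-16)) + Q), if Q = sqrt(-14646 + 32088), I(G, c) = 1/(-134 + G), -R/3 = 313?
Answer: 26143644/1073 + 3*sqrt(1938) ≈ 24497.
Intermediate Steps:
R = -939 (R = -3*313 = -939)
Q = 3*sqrt(1938) (Q = sqrt(17442) = 3*sqrt(1938) ≈ 132.07)
(-248419 + 272784) + (I(R, 1*(-16)) + Q) = (-248419 + 272784) + (1/(-134 - 939) + 3*sqrt(1938)) = 24365 + (1/(-1073) + 3*sqrt(1938)) = 24365 + (-1/1073 + 3*sqrt(1938)) = 26143644/1073 + 3*sqrt(1938)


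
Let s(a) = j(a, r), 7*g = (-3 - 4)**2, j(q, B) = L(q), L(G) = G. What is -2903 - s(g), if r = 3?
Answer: -2910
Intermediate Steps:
j(q, B) = q
g = 7 (g = (-3 - 4)**2/7 = (1/7)*(-7)**2 = (1/7)*49 = 7)
s(a) = a
-2903 - s(g) = -2903 - 1*7 = -2903 - 7 = -2910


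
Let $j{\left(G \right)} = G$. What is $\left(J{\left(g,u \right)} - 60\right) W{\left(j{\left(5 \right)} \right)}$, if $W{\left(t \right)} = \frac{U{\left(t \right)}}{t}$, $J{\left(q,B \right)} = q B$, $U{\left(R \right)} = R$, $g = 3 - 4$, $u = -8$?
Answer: $-52$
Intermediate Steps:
$g = -1$
$J{\left(q,B \right)} = B q$
$W{\left(t \right)} = 1$ ($W{\left(t \right)} = \frac{t}{t} = 1$)
$\left(J{\left(g,u \right)} - 60\right) W{\left(j{\left(5 \right)} \right)} = \left(\left(-8\right) \left(-1\right) - 60\right) 1 = \left(8 - 60\right) 1 = \left(-52\right) 1 = -52$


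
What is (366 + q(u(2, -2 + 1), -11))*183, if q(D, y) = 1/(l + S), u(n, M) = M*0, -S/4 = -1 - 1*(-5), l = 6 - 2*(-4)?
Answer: 133773/2 ≈ 66887.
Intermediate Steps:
l = 14 (l = 6 + 8 = 14)
S = -16 (S = -4*(-1 - 1*(-5)) = -4*(-1 + 5) = -4*4 = -16)
u(n, M) = 0
q(D, y) = -½ (q(D, y) = 1/(14 - 16) = 1/(-2) = -½)
(366 + q(u(2, -2 + 1), -11))*183 = (366 - ½)*183 = (731/2)*183 = 133773/2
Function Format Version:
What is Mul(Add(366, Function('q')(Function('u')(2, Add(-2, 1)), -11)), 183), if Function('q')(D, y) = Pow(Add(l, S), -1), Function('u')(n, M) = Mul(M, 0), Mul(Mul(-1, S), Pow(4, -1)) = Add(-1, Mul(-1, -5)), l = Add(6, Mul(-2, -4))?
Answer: Rational(133773, 2) ≈ 66887.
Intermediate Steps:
l = 14 (l = Add(6, 8) = 14)
S = -16 (S = Mul(-4, Add(-1, Mul(-1, -5))) = Mul(-4, Add(-1, 5)) = Mul(-4, 4) = -16)
Function('u')(n, M) = 0
Function('q')(D, y) = Rational(-1, 2) (Function('q')(D, y) = Pow(Add(14, -16), -1) = Pow(-2, -1) = Rational(-1, 2))
Mul(Add(366, Function('q')(Function('u')(2, Add(-2, 1)), -11)), 183) = Mul(Add(366, Rational(-1, 2)), 183) = Mul(Rational(731, 2), 183) = Rational(133773, 2)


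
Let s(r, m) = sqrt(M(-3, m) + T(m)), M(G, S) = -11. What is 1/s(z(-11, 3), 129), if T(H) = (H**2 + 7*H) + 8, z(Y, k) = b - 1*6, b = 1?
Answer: sqrt(1949)/5847 ≈ 0.0075504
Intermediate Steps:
z(Y, k) = -5 (z(Y, k) = 1 - 1*6 = 1 - 6 = -5)
T(H) = 8 + H**2 + 7*H
s(r, m) = sqrt(-3 + m**2 + 7*m) (s(r, m) = sqrt(-11 + (8 + m**2 + 7*m)) = sqrt(-3 + m**2 + 7*m))
1/s(z(-11, 3), 129) = 1/(sqrt(-3 + 129**2 + 7*129)) = 1/(sqrt(-3 + 16641 + 903)) = 1/(sqrt(17541)) = 1/(3*sqrt(1949)) = sqrt(1949)/5847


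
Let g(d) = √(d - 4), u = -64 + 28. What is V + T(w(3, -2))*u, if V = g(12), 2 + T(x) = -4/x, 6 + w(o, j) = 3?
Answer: 24 + 2*√2 ≈ 26.828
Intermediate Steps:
w(o, j) = -3 (w(o, j) = -6 + 3 = -3)
u = -36
T(x) = -2 - 4/x
g(d) = √(-4 + d)
V = 2*√2 (V = √(-4 + 12) = √8 = 2*√2 ≈ 2.8284)
V + T(w(3, -2))*u = 2*√2 + (-2 - 4/(-3))*(-36) = 2*√2 + (-2 - 4*(-⅓))*(-36) = 2*√2 + (-2 + 4/3)*(-36) = 2*√2 - ⅔*(-36) = 2*√2 + 24 = 24 + 2*√2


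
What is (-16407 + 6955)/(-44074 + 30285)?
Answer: 9452/13789 ≈ 0.68547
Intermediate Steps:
(-16407 + 6955)/(-44074 + 30285) = -9452/(-13789) = -9452*(-1/13789) = 9452/13789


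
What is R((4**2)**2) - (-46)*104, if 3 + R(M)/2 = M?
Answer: 5290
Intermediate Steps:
R(M) = -6 + 2*M
R((4**2)**2) - (-46)*104 = (-6 + 2*(4**2)**2) - (-46)*104 = (-6 + 2*16**2) - 1*(-4784) = (-6 + 2*256) + 4784 = (-6 + 512) + 4784 = 506 + 4784 = 5290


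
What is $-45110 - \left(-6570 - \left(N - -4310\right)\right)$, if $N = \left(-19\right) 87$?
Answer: $-35883$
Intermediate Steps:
$N = -1653$
$-45110 - \left(-6570 - \left(N - -4310\right)\right) = -45110 - \left(-6570 - \left(-1653 - -4310\right)\right) = -45110 - \left(-6570 - \left(-1653 + 4310\right)\right) = -45110 - \left(-6570 - 2657\right) = -45110 - -9227 = -45110 + 9227 = -35883$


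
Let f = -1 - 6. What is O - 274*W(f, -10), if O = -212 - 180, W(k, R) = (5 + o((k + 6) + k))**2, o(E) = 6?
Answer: -33546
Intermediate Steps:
f = -7
W(k, R) = 121 (W(k, R) = (5 + 6)**2 = 11**2 = 121)
O = -392
O - 274*W(f, -10) = -392 - 274*121 = -392 - 33154 = -33546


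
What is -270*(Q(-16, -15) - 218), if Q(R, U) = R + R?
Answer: 67500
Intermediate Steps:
Q(R, U) = 2*R
-270*(Q(-16, -15) - 218) = -270*(2*(-16) - 218) = -270*(-32 - 218) = -270*(-250) = 67500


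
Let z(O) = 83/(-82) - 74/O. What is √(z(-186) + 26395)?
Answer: √1534988619210/7626 ≈ 162.46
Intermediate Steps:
z(O) = -83/82 - 74/O (z(O) = 83*(-1/82) - 74/O = -83/82 - 74/O)
√(z(-186) + 26395) = √((-83/82 - 74/(-186)) + 26395) = √((-83/82 - 74*(-1/186)) + 26395) = √((-83/82 + 37/93) + 26395) = √(-4685/7626 + 26395) = √(201283585/7626) = √1534988619210/7626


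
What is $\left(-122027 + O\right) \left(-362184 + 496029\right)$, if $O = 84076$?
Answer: $-5079551595$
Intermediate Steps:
$\left(-122027 + O\right) \left(-362184 + 496029\right) = \left(-122027 + 84076\right) \left(-362184 + 496029\right) = \left(-37951\right) 133845 = -5079551595$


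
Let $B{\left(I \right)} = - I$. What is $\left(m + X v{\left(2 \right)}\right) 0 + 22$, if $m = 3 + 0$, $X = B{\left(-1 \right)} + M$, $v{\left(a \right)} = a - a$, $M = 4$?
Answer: $22$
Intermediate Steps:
$v{\left(a \right)} = 0$
$X = 5$ ($X = \left(-1\right) \left(-1\right) + 4 = 1 + 4 = 5$)
$m = 3$
$\left(m + X v{\left(2 \right)}\right) 0 + 22 = \left(3 + 5 \cdot 0\right) 0 + 22 = \left(3 + 0\right) 0 + 22 = 3 \cdot 0 + 22 = 0 + 22 = 22$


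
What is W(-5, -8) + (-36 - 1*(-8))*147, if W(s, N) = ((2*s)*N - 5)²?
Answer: 1509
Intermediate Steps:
W(s, N) = (-5 + 2*N*s)² (W(s, N) = (2*N*s - 5)² = (-5 + 2*N*s)²)
W(-5, -8) + (-36 - 1*(-8))*147 = (-5 + 2*(-8)*(-5))² + (-36 - 1*(-8))*147 = (-5 + 80)² + (-36 + 8)*147 = 75² - 28*147 = 5625 - 4116 = 1509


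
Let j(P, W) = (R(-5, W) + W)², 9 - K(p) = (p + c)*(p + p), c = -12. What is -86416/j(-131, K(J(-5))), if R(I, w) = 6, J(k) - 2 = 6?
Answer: -86416/6241 ≈ -13.846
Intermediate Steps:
J(k) = 8 (J(k) = 2 + 6 = 8)
K(p) = 9 - 2*p*(-12 + p) (K(p) = 9 - (p - 12)*(p + p) = 9 - (-12 + p)*2*p = 9 - 2*p*(-12 + p))
j(P, W) = (6 + W)²
-86416/j(-131, K(J(-5))) = -86416/(6 + (9 - 2*8² + 24*8))² = -86416/(6 + (9 - 2*64 + 192))² = -86416/(6 + (9 - 128 + 192))² = -86416/(6 + 73)² = -86416/(79²) = -86416/6241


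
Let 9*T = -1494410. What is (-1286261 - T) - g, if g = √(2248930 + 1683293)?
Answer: -10081939/9 - √3932223 ≈ -1.1222e+6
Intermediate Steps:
T = -1494410/9 (T = (⅑)*(-1494410) = -1494410/9 ≈ -1.6605e+5)
g = √3932223 ≈ 1983.0
(-1286261 - T) - g = (-1286261 - 1*(-1494410/9)) - √3932223 = (-1286261 + 1494410/9) - √3932223 = -10081939/9 - √3932223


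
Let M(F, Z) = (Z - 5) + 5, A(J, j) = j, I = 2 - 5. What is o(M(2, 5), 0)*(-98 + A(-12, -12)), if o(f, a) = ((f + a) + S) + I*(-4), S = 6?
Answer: -2530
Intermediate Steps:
I = -3
M(F, Z) = Z (M(F, Z) = (-5 + Z) + 5 = Z)
o(f, a) = 18 + a + f (o(f, a) = ((f + a) + 6) - 3*(-4) = ((a + f) + 6) + 12 = (6 + a + f) + 12 = 18 + a + f)
o(M(2, 5), 0)*(-98 + A(-12, -12)) = (18 + 0 + 5)*(-98 - 12) = 23*(-110) = -2530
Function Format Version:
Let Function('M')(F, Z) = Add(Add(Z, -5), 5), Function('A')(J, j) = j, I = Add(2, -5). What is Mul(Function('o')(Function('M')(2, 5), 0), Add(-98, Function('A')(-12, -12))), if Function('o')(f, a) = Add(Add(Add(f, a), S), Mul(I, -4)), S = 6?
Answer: -2530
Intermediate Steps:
I = -3
Function('M')(F, Z) = Z (Function('M')(F, Z) = Add(Add(-5, Z), 5) = Z)
Function('o')(f, a) = Add(18, a, f) (Function('o')(f, a) = Add(Add(Add(f, a), 6), Mul(-3, -4)) = Add(Add(Add(a, f), 6), 12) = Add(Add(6, a, f), 12) = Add(18, a, f))
Mul(Function('o')(Function('M')(2, 5), 0), Add(-98, Function('A')(-12, -12))) = Mul(Add(18, 0, 5), Add(-98, -12)) = Mul(23, -110) = -2530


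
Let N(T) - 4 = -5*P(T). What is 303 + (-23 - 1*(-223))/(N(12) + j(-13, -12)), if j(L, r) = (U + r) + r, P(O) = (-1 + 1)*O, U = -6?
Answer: 3839/13 ≈ 295.31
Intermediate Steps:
P(O) = 0 (P(O) = 0*O = 0)
N(T) = 4 (N(T) = 4 - 5*0 = 4 + 0 = 4)
j(L, r) = -6 + 2*r (j(L, r) = (-6 + r) + r = -6 + 2*r)
303 + (-23 - 1*(-223))/(N(12) + j(-13, -12)) = 303 + (-23 - 1*(-223))/(4 + (-6 + 2*(-12))) = 303 + (-23 + 223)/(4 + (-6 - 24)) = 303 + 200/(4 - 30) = 303 + 200/(-26) = 303 - 1/26*200 = 303 - 100/13 = 3839/13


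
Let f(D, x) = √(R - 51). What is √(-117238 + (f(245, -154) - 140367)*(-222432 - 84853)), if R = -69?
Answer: √(43132556357 - 614570*I*√30) ≈ 2.0768e+5 - 8.1*I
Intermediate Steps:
f(D, x) = 2*I*√30 (f(D, x) = √(-69 - 51) = √(-120) = 2*I*√30)
√(-117238 + (f(245, -154) - 140367)*(-222432 - 84853)) = √(-117238 + (2*I*√30 - 140367)*(-222432 - 84853)) = √(-117238 + (-140367 + 2*I*√30)*(-307285)) = √(-117238 + (43132673595 - 614570*I*√30)) = √(43132556357 - 614570*I*√30)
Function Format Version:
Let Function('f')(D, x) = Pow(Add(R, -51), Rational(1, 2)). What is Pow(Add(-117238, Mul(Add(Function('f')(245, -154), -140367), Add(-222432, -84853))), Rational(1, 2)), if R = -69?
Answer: Pow(Add(43132556357, Mul(-614570, I, Pow(30, Rational(1, 2)))), Rational(1, 2)) ≈ Add(2.0768e+5, Mul(-8.1, I))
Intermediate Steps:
Function('f')(D, x) = Mul(2, I, Pow(30, Rational(1, 2))) (Function('f')(D, x) = Pow(Add(-69, -51), Rational(1, 2)) = Pow(-120, Rational(1, 2)) = Mul(2, I, Pow(30, Rational(1, 2))))
Pow(Add(-117238, Mul(Add(Function('f')(245, -154), -140367), Add(-222432, -84853))), Rational(1, 2)) = Pow(Add(-117238, Mul(Add(Mul(2, I, Pow(30, Rational(1, 2))), -140367), Add(-222432, -84853))), Rational(1, 2)) = Pow(Add(-117238, Mul(Add(-140367, Mul(2, I, Pow(30, Rational(1, 2)))), -307285)), Rational(1, 2)) = Pow(Add(-117238, Add(43132673595, Mul(-614570, I, Pow(30, Rational(1, 2))))), Rational(1, 2)) = Pow(Add(43132556357, Mul(-614570, I, Pow(30, Rational(1, 2)))), Rational(1, 2))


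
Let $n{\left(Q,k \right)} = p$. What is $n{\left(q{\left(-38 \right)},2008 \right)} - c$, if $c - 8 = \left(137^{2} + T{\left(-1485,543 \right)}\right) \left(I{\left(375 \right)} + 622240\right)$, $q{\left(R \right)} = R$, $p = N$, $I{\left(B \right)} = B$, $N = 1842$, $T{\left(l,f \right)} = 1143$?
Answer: $-12397508046$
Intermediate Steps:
$p = 1842$
$n{\left(Q,k \right)} = 1842$
$c = 12397509888$ ($c = 8 + \left(137^{2} + 1143\right) \left(375 + 622240\right) = 8 + \left(18769 + 1143\right) 622615 = 8 + 19912 \cdot 622615 = 8 + 12397509880 = 12397509888$)
$n{\left(q{\left(-38 \right)},2008 \right)} - c = 1842 - 12397509888 = -12397508046$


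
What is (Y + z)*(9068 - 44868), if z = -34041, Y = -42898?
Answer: 2754416200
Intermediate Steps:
(Y + z)*(9068 - 44868) = (-42898 - 34041)*(9068 - 44868) = -76939*(-35800) = 2754416200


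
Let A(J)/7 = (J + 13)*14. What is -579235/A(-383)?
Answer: 3131/196 ≈ 15.974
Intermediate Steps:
A(J) = 1274 + 98*J (A(J) = 7*((J + 13)*14) = 7*((13 + J)*14) = 7*(182 + 14*J) = 1274 + 98*J)
-579235/A(-383) = -579235/(1274 + 98*(-383)) = -579235/(1274 - 37534) = -579235/(-36260) = -579235*(-1/36260) = 3131/196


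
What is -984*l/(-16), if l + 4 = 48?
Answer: 2706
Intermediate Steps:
l = 44 (l = -4 + 48 = 44)
-984*l/(-16) = -43296/(-16) = -43296*(-1)/16 = -984*(-11/4) = 2706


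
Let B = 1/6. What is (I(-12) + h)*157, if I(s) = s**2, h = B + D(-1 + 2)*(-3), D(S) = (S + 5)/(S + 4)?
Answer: 662069/30 ≈ 22069.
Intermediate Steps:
B = 1/6 ≈ 0.16667
D(S) = (5 + S)/(4 + S)
h = -103/30 (h = 1/6 + ((5 + (-1 + 2))/(4 + (-1 + 2)))*(-3) = 1/6 + ((5 + 1)/(4 + 1))*(-3) = 1/6 + (6/5)*(-3) = 1/6 - 18/5 = -103/30 ≈ -3.4333)
(I(-12) + h)*157 = ((-12)**2 - 103/30)*157 = (144 - 103/30)*157 = (4217/30)*157 = 662069/30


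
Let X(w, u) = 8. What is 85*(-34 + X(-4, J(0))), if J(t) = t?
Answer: -2210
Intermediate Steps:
85*(-34 + X(-4, J(0))) = 85*(-34 + 8) = 85*(-26) = -2210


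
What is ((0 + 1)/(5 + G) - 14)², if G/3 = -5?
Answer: 19881/100 ≈ 198.81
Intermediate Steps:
G = -15 (G = 3*(-5) = -15)
((0 + 1)/(5 + G) - 14)² = ((0 + 1)/(5 - 15) - 14)² = (1/(-10) - 14)² = (1*(-⅒) - 14)² = (-⅒ - 14)² = (-141/10)² = 19881/100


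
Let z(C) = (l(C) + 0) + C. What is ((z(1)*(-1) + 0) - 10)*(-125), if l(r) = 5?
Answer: 2000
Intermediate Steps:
z(C) = 5 + C (z(C) = (5 + 0) + C = 5 + C)
((z(1)*(-1) + 0) - 10)*(-125) = (((5 + 1)*(-1) + 0) - 10)*(-125) = ((6*(-1) + 0) - 10)*(-125) = ((-6 + 0) - 10)*(-125) = (-6 - 10)*(-125) = -16*(-125) = 2000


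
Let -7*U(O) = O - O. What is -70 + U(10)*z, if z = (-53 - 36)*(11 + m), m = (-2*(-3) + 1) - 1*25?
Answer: -70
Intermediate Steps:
m = -18 (m = (6 + 1) - 25 = 7 - 25 = -18)
U(O) = 0 (U(O) = -(O - O)/7 = -1/7*0 = 0)
z = 623 (z = (-53 - 36)*(11 - 18) = -89*(-7) = 623)
-70 + U(10)*z = -70 + 0*623 = -70 + 0 = -70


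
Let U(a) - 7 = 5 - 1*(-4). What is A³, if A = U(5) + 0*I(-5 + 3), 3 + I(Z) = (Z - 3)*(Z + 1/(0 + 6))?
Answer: 4096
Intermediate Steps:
I(Z) = -3 + (-3 + Z)*(⅙ + Z) (I(Z) = -3 + (Z - 3)*(Z + 1/(0 + 6)) = -3 + (-3 + Z)*(Z + 1/6) = -3 + (-3 + Z)*(Z + ⅙) = -3 + (-3 + Z)*(⅙ + Z))
U(a) = 16 (U(a) = 7 + (5 - 1*(-4)) = 7 + (5 + 4) = 7 + 9 = 16)
A = 16 (A = 16 + 0*(-7/2 + (-5 + 3)² - 17*(-5 + 3)/6) = 16 + 0*(-7/2 + (-2)² - 17/6*(-2)) = 16 + 0*(-7/2 + 4 + 17/3) = 16 + 0*(37/6) = 16 + 0 = 16)
A³ = 16³ = 4096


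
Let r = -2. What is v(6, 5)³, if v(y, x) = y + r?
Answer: 64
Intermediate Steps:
v(y, x) = -2 + y (v(y, x) = y - 2 = -2 + y)
v(6, 5)³ = (-2 + 6)³ = 4³ = 64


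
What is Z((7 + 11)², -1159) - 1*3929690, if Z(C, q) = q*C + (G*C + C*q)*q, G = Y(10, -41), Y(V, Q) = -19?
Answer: 438052642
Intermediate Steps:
G = -19
Z(C, q) = C*q + q*(-19*C + C*q) (Z(C, q) = q*C + (-19*C + C*q)*q = C*q + q*(-19*C + C*q))
Z((7 + 11)², -1159) - 1*3929690 = (7 + 11)²*(-1159)*(-18 - 1159) - 1*3929690 = 18²*(-1159)*(-1177) - 3929690 = 324*(-1159)*(-1177) - 3929690 = 441982332 - 3929690 = 438052642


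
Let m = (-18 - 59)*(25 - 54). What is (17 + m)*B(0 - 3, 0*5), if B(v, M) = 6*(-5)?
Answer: -67500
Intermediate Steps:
m = 2233 (m = -77*(-29) = 2233)
B(v, M) = -30
(17 + m)*B(0 - 3, 0*5) = (17 + 2233)*(-30) = 2250*(-30) = -67500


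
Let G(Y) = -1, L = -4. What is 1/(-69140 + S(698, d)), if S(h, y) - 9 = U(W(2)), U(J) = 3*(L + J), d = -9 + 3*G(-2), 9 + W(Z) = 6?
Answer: -1/69152 ≈ -1.4461e-5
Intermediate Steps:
W(Z) = -3 (W(Z) = -9 + 6 = -3)
d = -12 (d = -9 + 3*(-1) = -9 - 3 = -12)
U(J) = -12 + 3*J (U(J) = 3*(-4 + J) = -12 + 3*J)
S(h, y) = -12 (S(h, y) = 9 + (-12 + 3*(-3)) = 9 + (-12 - 9) = 9 - 21 = -12)
1/(-69140 + S(698, d)) = 1/(-69140 - 12) = 1/(-69152) = -1/69152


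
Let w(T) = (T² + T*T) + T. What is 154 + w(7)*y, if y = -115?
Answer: -11921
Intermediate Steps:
w(T) = T + 2*T² (w(T) = (T² + T²) + T = 2*T² + T = T + 2*T²)
154 + w(7)*y = 154 + (7*(1 + 2*7))*(-115) = 154 + (7*(1 + 14))*(-115) = 154 + (7*15)*(-115) = 154 + 105*(-115) = 154 - 12075 = -11921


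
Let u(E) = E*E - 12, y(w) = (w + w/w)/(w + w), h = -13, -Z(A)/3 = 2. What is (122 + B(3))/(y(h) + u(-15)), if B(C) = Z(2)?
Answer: 1508/2775 ≈ 0.54342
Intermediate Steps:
Z(A) = -6 (Z(A) = -3*2 = -6)
y(w) = (1 + w)/(2*w) (y(w) = (w + 1)/((2*w)) = (1 + w)*(1/(2*w)) = (1 + w)/(2*w))
u(E) = -12 + E**2 (u(E) = E**2 - 12 = -12 + E**2)
B(C) = -6
(122 + B(3))/(y(h) + u(-15)) = (122 - 6)/((1/2)*(1 - 13)/(-13) + (-12 + (-15)**2)) = 116/((1/2)*(-1/13)*(-12) + (-12 + 225)) = 116/(6/13 + 213) = 116/(2775/13) = 116*(13/2775) = 1508/2775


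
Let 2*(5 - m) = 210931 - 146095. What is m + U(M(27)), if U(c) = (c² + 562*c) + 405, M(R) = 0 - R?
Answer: -46453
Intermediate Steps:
M(R) = -R
U(c) = 405 + c² + 562*c
m = -32413 (m = 5 - (210931 - 146095)/2 = 5 - ½*64836 = 5 - 32418 = -32413)
m + U(M(27)) = -32413 + (405 + (-1*27)² + 562*(-1*27)) = -32413 + (405 + (-27)² + 562*(-27)) = -32413 + (405 + 729 - 15174) = -32413 - 14040 = -46453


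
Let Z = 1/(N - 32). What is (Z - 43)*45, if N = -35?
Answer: -129690/67 ≈ -1935.7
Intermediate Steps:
Z = -1/67 (Z = 1/(-35 - 32) = 1/(-67) = -1/67 ≈ -0.014925)
(Z - 43)*45 = (-1/67 - 43)*45 = -2882/67*45 = -129690/67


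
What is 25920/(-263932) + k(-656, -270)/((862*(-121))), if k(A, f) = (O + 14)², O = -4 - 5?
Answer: -677526535/6882158866 ≈ -0.098447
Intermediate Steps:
O = -9
k(A, f) = 25 (k(A, f) = (-9 + 14)² = 5² = 25)
25920/(-263932) + k(-656, -270)/((862*(-121))) = 25920/(-263932) + 25/((862*(-121))) = 25920*(-1/263932) + 25/(-104302) = -6480/65983 + 25*(-1/104302) = -6480/65983 - 25/104302 = -677526535/6882158866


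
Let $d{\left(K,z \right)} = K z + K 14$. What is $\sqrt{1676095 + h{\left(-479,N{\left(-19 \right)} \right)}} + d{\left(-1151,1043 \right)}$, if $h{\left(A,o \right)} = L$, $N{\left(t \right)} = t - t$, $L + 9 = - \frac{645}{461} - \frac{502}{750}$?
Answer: $-1216607 + \frac{16 \sqrt{7826726804010}}{34575} \approx -1.2153 \cdot 10^{6}$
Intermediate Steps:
$d{\left(K,z \right)} = 14 K + K z$ ($d{\left(K,z \right)} = K z + 14 K = 14 K + K z$)
$L = - \frac{1913461}{172875}$ ($L = -9 - \left(\frac{251}{375} + \frac{645}{461}\right) = -9 - \frac{357586}{172875} = - \frac{1913461}{172875} \approx -11.068$)
$N{\left(t \right)} = 0$
$h{\left(A,o \right)} = - \frac{1913461}{172875}$
$\sqrt{1676095 + h{\left(-479,N{\left(-19 \right)} \right)}} + d{\left(-1151,1043 \right)} = \sqrt{1676095 - \frac{1913461}{172875}} - 1151 \left(14 + 1043\right) = \sqrt{\frac{289753009664}{172875}} - 1216607 = \frac{16 \sqrt{7826726804010}}{34575} - 1216607 = -1216607 + \frac{16 \sqrt{7826726804010}}{34575}$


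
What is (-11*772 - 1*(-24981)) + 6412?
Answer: 22901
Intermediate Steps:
(-11*772 - 1*(-24981)) + 6412 = (-8492 + 24981) + 6412 = 16489 + 6412 = 22901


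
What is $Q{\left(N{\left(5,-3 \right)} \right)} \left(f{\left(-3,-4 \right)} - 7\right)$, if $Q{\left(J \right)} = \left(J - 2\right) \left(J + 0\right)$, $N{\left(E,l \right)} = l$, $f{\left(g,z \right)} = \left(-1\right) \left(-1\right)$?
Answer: $-90$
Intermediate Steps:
$f{\left(g,z \right)} = 1$
$Q{\left(J \right)} = J \left(-2 + J\right)$ ($Q{\left(J \right)} = \left(-2 + J\right) J = J \left(-2 + J\right)$)
$Q{\left(N{\left(5,-3 \right)} \right)} \left(f{\left(-3,-4 \right)} - 7\right) = - 3 \left(-2 - 3\right) \left(1 - 7\right) = \left(-3\right) \left(-5\right) \left(-6\right) = 15 \left(-6\right) = -90$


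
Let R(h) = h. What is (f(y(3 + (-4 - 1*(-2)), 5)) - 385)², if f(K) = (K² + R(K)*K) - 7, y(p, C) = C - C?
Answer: 153664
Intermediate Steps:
y(p, C) = 0
f(K) = -7 + 2*K² (f(K) = (K² + K*K) - 7 = (K² + K²) - 7 = 2*K² - 7 = -7 + 2*K²)
(f(y(3 + (-4 - 1*(-2)), 5)) - 385)² = ((-7 + 2*0²) - 385)² = ((-7 + 2*0) - 385)² = ((-7 + 0) - 385)² = (-7 - 385)² = (-392)² = 153664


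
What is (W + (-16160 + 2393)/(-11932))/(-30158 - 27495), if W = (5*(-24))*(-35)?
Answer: -50128167/687915596 ≈ -0.072870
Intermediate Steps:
W = 4200 (W = -120*(-35) = 4200)
(W + (-16160 + 2393)/(-11932))/(-30158 - 27495) = (4200 + (-16160 + 2393)/(-11932))/(-30158 - 27495) = (4200 - 13767*(-1/11932))/(-57653) = (4200 + 13767/11932)*(-1/57653) = (50128167/11932)*(-1/57653) = -50128167/687915596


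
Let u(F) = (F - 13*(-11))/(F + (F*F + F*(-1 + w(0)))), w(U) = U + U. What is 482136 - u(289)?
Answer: 40268480424/83521 ≈ 4.8214e+5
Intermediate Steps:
w(U) = 2*U
u(F) = (143 + F)/F² (u(F) = (F - 13*(-11))/(F + (F*F + F*(-1 + 2*0))) = (F + 143)/(F + (F² + F*(-1 + 0))) = (143 + F)/(F + (F² + F*(-1))) = (143 + F)/(F + (F² - F)) = (143 + F)/(F²) = (143 + F)/F²)
482136 - u(289) = 482136 - (143 + 289)/289² = 482136 - 432/83521 = 40268480424/83521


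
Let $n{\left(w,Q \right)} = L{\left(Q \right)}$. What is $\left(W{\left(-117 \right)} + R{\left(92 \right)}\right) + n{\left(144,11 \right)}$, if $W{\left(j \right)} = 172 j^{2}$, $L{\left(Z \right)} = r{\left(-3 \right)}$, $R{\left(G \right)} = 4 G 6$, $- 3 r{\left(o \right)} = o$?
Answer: $2356717$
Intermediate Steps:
$r{\left(o \right)} = - \frac{o}{3}$
$R{\left(G \right)} = 24 G$
$L{\left(Z \right)} = 1$ ($L{\left(Z \right)} = \left(- \frac{1}{3}\right) \left(-3\right) = 1$)
$n{\left(w,Q \right)} = 1$
$\left(W{\left(-117 \right)} + R{\left(92 \right)}\right) + n{\left(144,11 \right)} = \left(172 \left(-117\right)^{2} + 24 \cdot 92\right) + 1 = \left(172 \cdot 13689 + 2208\right) + 1 = \left(2354508 + 2208\right) + 1 = 2356716 + 1 = 2356717$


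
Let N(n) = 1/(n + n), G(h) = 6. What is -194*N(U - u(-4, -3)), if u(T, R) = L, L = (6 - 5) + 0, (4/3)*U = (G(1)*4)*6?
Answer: -97/107 ≈ -0.90654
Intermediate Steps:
U = 108 (U = 3*((6*4)*6)/4 = 3*(24*6)/4 = (¾)*144 = 108)
L = 1 (L = 1 + 0 = 1)
u(T, R) = 1
N(n) = 1/(2*n)
-194*N(U - u(-4, -3)) = -97/(108 - 1*1) = -97/(108 - 1) = -97/107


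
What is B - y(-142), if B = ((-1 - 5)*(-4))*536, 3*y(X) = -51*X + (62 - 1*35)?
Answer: 10441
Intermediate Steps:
y(X) = 9 - 17*X (y(X) = (-51*X + (62 - 1*35))/3 = (-51*X + (62 - 35))/3 = (-51*X + 27)/3 = (27 - 51*X)/3 = 9 - 17*X)
B = 12864 (B = -6*(-4)*536 = 24*536 = 12864)
B - y(-142) = 12864 - (9 - 17*(-142)) = 12864 - (9 + 2414) = 12864 - 1*2423 = 12864 - 2423 = 10441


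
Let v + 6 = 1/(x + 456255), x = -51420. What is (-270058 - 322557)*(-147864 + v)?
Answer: 7095136594589827/80967 ≈ 8.7630e+10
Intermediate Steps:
v = -2429009/404835 (v = -6 + 1/(-51420 + 456255) = -6 + 1/404835 = -2429009/404835 ≈ -6.0000)
(-270058 - 322557)*(-147864 + v) = (-270058 - 322557)*(-147864 - 2429009/404835) = -592615*(-59862951449/404835) = 7095136594589827/80967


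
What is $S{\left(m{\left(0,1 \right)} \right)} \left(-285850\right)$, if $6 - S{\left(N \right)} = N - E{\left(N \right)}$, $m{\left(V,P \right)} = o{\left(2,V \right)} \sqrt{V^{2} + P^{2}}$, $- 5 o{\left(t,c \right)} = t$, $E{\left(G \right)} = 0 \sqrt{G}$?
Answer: $-1829440$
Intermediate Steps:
$E{\left(G \right)} = 0$
$o{\left(t,c \right)} = - \frac{t}{5}$
$m{\left(V,P \right)} = - \frac{2 \sqrt{P^{2} + V^{2}}}{5}$ ($m{\left(V,P \right)} = \left(- \frac{1}{5}\right) 2 \sqrt{V^{2} + P^{2}} = - \frac{2 \sqrt{P^{2} + V^{2}}}{5}$)
$S{\left(N \right)} = 6 - N$ ($S{\left(N \right)} = 6 - \left(N - 0\right) = 6 - \left(N + 0\right) = 6 - N$)
$S{\left(m{\left(0,1 \right)} \right)} \left(-285850\right) = \left(6 - - \frac{2 \sqrt{1^{2} + 0^{2}}}{5}\right) \left(-285850\right) = \left(6 - - \frac{2 \sqrt{1 + 0}}{5}\right) \left(-285850\right) = \left(6 - - \frac{2 \sqrt{1}}{5}\right) \left(-285850\right) = \left(6 - \left(- \frac{2}{5}\right) 1\right) \left(-285850\right) = \left(6 - - \frac{2}{5}\right) \left(-285850\right) = \left(6 + \frac{2}{5}\right) \left(-285850\right) = \frac{32}{5} \left(-285850\right) = -1829440$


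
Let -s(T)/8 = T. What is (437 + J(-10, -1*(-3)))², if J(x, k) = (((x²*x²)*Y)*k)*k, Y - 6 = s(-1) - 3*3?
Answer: 202893490969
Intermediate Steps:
s(T) = -8*T
Y = 5 (Y = 6 + (-8*(-1) - 3*3) = 6 + (8 - 9) = 6 - 1 = 5)
J(x, k) = 5*k²*x⁴ (J(x, k) = (((x²*x²)*5)*k)*k = ((x⁴*5)*k)*k = ((5*x⁴)*k)*k = (5*k*x⁴)*k = 5*k²*x⁴)
(437 + J(-10, -1*(-3)))² = (437 + 5*(-1*(-3))²*(-10)⁴)² = (437 + 5*3²*10000)² = (437 + 5*9*10000)² = (437 + 450000)² = 450437² = 202893490969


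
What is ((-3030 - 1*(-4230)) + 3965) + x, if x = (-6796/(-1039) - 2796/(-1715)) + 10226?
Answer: 27439552219/1781885 ≈ 15399.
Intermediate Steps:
x = 18236116194/1781885 (x = (-6796*(-1/1039) - 2796*(-1/1715)) + 10226 = (6796/1039 + 2796/1715) + 10226 = 14560184/1781885 + 10226 = 18236116194/1781885 ≈ 10234.)
((-3030 - 1*(-4230)) + 3965) + x = ((-3030 - 1*(-4230)) + 3965) + 18236116194/1781885 = ((-3030 + 4230) + 3965) + 18236116194/1781885 = (1200 + 3965) + 18236116194/1781885 = 5165 + 18236116194/1781885 = 27439552219/1781885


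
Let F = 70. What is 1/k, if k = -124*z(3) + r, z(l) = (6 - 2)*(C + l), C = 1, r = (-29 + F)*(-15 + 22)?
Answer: -1/1697 ≈ -0.00058927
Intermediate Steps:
r = 287 (r = (-29 + 70)*(-15 + 22) = 41*7 = 287)
z(l) = 4 + 4*l (z(l) = (6 - 2)*(1 + l) = 4*(1 + l) = 4 + 4*l)
k = -1697 (k = -124*(4 + 4*3) + 287 = -124*(4 + 12) + 287 = -124*16 + 287 = -1984 + 287 = -1697)
1/k = 1/(-1697) = -1/1697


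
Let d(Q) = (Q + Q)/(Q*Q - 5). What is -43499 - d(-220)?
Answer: -421026733/9679 ≈ -43499.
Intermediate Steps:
d(Q) = 2*Q/(-5 + Q**2) (d(Q) = (2*Q)/(Q**2 - 5) = (2*Q)/(-5 + Q**2) = 2*Q/(-5 + Q**2))
-43499 - d(-220) = -43499 - 2*(-220)/(-5 + (-220)**2) = -43499 - 2*(-220)/(-5 + 48400) = -43499 - 2*(-220)/48395 = -43499 - 1*(-88/9679) = -43499 + 88/9679 = -421026733/9679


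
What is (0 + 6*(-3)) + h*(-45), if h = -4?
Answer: 162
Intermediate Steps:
(0 + 6*(-3)) + h*(-45) = (0 + 6*(-3)) - 4*(-45) = (0 - 18) + 180 = -18 + 180 = 162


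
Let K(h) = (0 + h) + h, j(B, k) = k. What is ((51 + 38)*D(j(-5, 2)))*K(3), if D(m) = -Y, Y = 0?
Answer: 0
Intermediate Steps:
K(h) = 2*h (K(h) = h + h = 2*h)
D(m) = 0 (D(m) = -1*0 = 0)
((51 + 38)*D(j(-5, 2)))*K(3) = ((51 + 38)*0)*(2*3) = (89*0)*6 = 0*6 = 0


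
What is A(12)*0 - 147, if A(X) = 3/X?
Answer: -147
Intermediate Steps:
A(12)*0 - 147 = (3/12)*0 - 147 = (3*(1/12))*0 - 147 = (¼)*0 - 147 = 0 - 147 = -147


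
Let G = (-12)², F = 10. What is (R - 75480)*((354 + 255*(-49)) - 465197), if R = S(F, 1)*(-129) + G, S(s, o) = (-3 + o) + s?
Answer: 36453348384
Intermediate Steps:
S(s, o) = -3 + o + s
G = 144
R = -888 (R = (-3 + 1 + 10)*(-129) + 144 = 8*(-129) + 144 = -1032 + 144 = -888)
(R - 75480)*((354 + 255*(-49)) - 465197) = (-888 - 75480)*((354 + 255*(-49)) - 465197) = -76368*((354 - 12495) - 465197) = -76368*(-12141 - 465197) = -76368*(-477338) = 36453348384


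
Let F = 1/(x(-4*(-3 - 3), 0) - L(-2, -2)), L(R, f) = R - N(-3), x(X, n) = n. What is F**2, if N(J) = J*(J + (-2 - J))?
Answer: 1/64 ≈ 0.015625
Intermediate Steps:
N(J) = -2*J (N(J) = J*(-2) = -2*J)
L(R, f) = -6 + R (L(R, f) = R - (-2)*(-3) = R - 1*6 = R - 6 = -6 + R)
F = 1/8 (F = 1/(0 - (-6 - 2)) = 1/(0 - 1*(-8)) = 1/(0 + 8) = 1/8 ≈ 0.12500)
F**2 = (1/8)**2 = 1/64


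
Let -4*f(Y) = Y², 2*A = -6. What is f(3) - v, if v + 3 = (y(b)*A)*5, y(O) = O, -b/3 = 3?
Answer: -537/4 ≈ -134.25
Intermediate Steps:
A = -3 (A = (½)*(-6) = -3)
b = -9 (b = -3*3 = -9)
f(Y) = -Y²/4
v = 132 (v = -3 - 9*(-3)*5 = -3 + 27*5 = -3 + 135 = 132)
f(3) - v = -¼*3² - 1*132 = -¼*9 - 132 = -9/4 - 132 = -537/4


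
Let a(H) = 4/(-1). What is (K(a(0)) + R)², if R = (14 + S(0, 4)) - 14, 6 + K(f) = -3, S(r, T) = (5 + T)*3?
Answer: 324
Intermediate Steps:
S(r, T) = 15 + 3*T
a(H) = -4 (a(H) = 4*(-1) = -4)
K(f) = -9 (K(f) = -6 - 3 = -9)
R = 27 (R = (14 + (15 + 3*4)) - 14 = (14 + (15 + 12)) - 14 = (14 + 27) - 14 = 41 - 14 = 27)
(K(a(0)) + R)² = (-9 + 27)² = 18² = 324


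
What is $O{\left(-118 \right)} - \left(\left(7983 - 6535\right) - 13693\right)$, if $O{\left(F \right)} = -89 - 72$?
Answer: $12084$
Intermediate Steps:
$O{\left(F \right)} = -161$
$O{\left(-118 \right)} - \left(\left(7983 - 6535\right) - 13693\right) = -161 - \left(\left(7983 - 6535\right) - 13693\right) = -161 - \left(1448 - 13693\right) = -161 - -12245 = -161 + 12245 = 12084$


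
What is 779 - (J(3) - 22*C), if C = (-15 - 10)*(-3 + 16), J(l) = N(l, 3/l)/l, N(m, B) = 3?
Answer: -6372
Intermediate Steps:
J(l) = 3/l
C = -325 (C = -25*13 = -325)
779 - (J(3) - 22*C) = 779 - (3/3 - 22*(-325)) = 779 - (3*(1/3) + 7150) = 779 - (1 + 7150) = 779 - 1*7151 = 779 - 7151 = -6372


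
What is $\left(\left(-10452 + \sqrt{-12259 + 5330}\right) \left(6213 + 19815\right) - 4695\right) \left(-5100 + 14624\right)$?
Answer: $-2590998018924 + 3222578736 i \sqrt{41} \approx -2.591 \cdot 10^{12} + 2.0635 \cdot 10^{10} i$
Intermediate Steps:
$\left(\left(-10452 + \sqrt{-12259 + 5330}\right) \left(6213 + 19815\right) - 4695\right) \left(-5100 + 14624\right) = \left(\left(-10452 + \sqrt{-6929}\right) 26028 - 4695\right) 9524 = \left(\left(-10452 + 13 i \sqrt{41}\right) 26028 - 4695\right) 9524 = \left(\left(-272044656 + 338364 i \sqrt{41}\right) - 4695\right) 9524 = \left(-272049351 + 338364 i \sqrt{41}\right) 9524 = -2590998018924 + 3222578736 i \sqrt{41}$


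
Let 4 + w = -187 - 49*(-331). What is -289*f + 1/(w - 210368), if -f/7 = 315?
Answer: 123842193299/194340 ≈ 6.3725e+5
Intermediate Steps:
f = -2205 (f = -7*315 = -2205)
w = 16028 (w = -4 + (-187 - 49*(-331)) = -4 + (-187 + 16219) = -4 + 16032 = 16028)
-289*f + 1/(w - 210368) = -289*(-2205) + 1/(16028 - 210368) = 637245 + 1/(-194340) = 637245 - 1/194340 = 123842193299/194340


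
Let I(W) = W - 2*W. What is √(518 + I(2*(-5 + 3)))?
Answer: 3*√58 ≈ 22.847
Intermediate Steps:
I(W) = -W
√(518 + I(2*(-5 + 3))) = √(518 - 2*(-5 + 3)) = √(518 - 2*(-2)) = √(518 - 1*(-4)) = √(518 + 4) = √522 = 3*√58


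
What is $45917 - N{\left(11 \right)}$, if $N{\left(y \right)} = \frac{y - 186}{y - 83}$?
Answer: $\frac{3305849}{72} \approx 45915.0$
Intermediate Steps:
$N{\left(y \right)} = \frac{-186 + y}{-83 + y}$
$45917 - N{\left(11 \right)} = 45917 - \frac{-186 + 11}{-83 + 11} = 45917 - \frac{1}{-72} \left(-175\right) = 45917 - \left(- \frac{1}{72}\right) \left(-175\right) = 45917 - \frac{175}{72} = \frac{3305849}{72}$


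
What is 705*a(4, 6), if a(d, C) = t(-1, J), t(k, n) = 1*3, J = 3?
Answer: 2115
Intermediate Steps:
t(k, n) = 3
a(d, C) = 3
705*a(4, 6) = 705*3 = 2115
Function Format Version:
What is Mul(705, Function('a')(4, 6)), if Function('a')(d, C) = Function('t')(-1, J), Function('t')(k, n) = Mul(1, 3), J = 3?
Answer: 2115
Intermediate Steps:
Function('t')(k, n) = 3
Function('a')(d, C) = 3
Mul(705, Function('a')(4, 6)) = Mul(705, 3) = 2115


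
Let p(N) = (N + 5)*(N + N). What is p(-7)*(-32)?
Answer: -896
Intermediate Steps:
p(N) = 2*N*(5 + N) (p(N) = (5 + N)*(2*N) = 2*N*(5 + N))
p(-7)*(-32) = (2*(-7)*(5 - 7))*(-32) = (2*(-7)*(-2))*(-32) = 28*(-32) = -896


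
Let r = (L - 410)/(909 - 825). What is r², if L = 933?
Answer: 273529/7056 ≈ 38.765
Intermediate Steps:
r = 523/84 (r = (933 - 410)/(909 - 825) = 523/84 ≈ 6.2262)
r² = (523/84)² = 273529/7056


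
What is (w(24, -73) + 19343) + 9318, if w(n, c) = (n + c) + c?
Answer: 28539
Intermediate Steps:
w(n, c) = n + 2*c (w(n, c) = (c + n) + c = n + 2*c)
(w(24, -73) + 19343) + 9318 = ((24 + 2*(-73)) + 19343) + 9318 = ((24 - 146) + 19343) + 9318 = (-122 + 19343) + 9318 = 19221 + 9318 = 28539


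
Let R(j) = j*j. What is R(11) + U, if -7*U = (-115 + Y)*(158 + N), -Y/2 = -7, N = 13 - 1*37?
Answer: 14381/7 ≈ 2054.4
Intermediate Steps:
N = -24 (N = 13 - 37 = -24)
Y = 14 (Y = -2*(-7) = 14)
R(j) = j²
U = 13534/7 (U = -(-115 + 14)*(158 - 24)/7 = -(-101)*134/7 = -⅐*(-13534) = 13534/7 ≈ 1933.4)
R(11) + U = 11² + 13534/7 = 121 + 13534/7 = 14381/7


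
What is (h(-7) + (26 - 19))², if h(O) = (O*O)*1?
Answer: 3136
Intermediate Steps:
h(O) = O² (h(O) = O²*1 = O²)
(h(-7) + (26 - 19))² = ((-7)² + (26 - 19))² = (49 + 7)² = 56² = 3136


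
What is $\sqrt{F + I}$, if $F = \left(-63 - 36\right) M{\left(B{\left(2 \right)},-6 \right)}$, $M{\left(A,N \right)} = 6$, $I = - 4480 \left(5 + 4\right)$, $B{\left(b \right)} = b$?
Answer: $3 i \sqrt{4546} \approx 202.27 i$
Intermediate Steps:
$I = -40320$ ($I = \left(-4480\right) 9 = -40320$)
$F = -594$ ($F = \left(-63 - 36\right) 6 = \left(-99\right) 6 = -594$)
$\sqrt{F + I} = \sqrt{-594 - 40320} = \sqrt{-40914} = 3 i \sqrt{4546}$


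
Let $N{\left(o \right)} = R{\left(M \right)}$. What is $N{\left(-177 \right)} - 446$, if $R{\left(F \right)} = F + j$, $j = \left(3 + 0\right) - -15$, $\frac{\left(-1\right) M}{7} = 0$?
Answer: $-428$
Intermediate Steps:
$M = 0$ ($M = \left(-7\right) 0 = 0$)
$j = 18$ ($j = 3 + \left(-5 + 20\right) = 3 + 15 = 18$)
$R{\left(F \right)} = 18 + F$ ($R{\left(F \right)} = F + 18 = 18 + F$)
$N{\left(o \right)} = 18$ ($N{\left(o \right)} = 18 + 0 = 18$)
$N{\left(-177 \right)} - 446 = 18 - 446 = -428$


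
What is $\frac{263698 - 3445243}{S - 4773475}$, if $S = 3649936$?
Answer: $\frac{1060515}{374513} \approx 2.8317$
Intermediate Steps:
$\frac{263698 - 3445243}{S - 4773475} = \frac{263698 - 3445243}{3649936 - 4773475} = - \frac{3181545}{-1123539} = \left(-3181545\right) \left(- \frac{1}{1123539}\right) = \frac{1060515}{374513}$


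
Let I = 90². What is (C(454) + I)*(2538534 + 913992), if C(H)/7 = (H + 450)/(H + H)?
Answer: 6353621452332/227 ≈ 2.7990e+10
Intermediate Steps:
C(H) = 7*(450 + H)/(2*H) (C(H) = 7*((H + 450)/(H + H)) = 7*((450 + H)/((2*H))) = 7*((450 + H)*(1/(2*H))) = 7*((450 + H)/(2*H)) = 7*(450 + H)/(2*H))
I = 8100
(C(454) + I)*(2538534 + 913992) = ((7/2 + 1575/454) + 8100)*(2538534 + 913992) = ((7/2 + 1575*(1/454)) + 8100)*3452526 = ((7/2 + 1575/454) + 8100)*3452526 = (1582/227 + 8100)*3452526 = (1840282/227)*3452526 = 6353621452332/227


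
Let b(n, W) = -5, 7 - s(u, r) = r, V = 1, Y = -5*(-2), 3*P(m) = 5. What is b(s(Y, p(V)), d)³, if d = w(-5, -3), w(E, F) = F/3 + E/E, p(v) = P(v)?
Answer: -125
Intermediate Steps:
P(m) = 5/3 (P(m) = (⅓)*5 = 5/3)
Y = 10
p(v) = 5/3
w(E, F) = 1 + F/3 (w(E, F) = F*(⅓) + 1 = F/3 + 1 = 1 + F/3)
s(u, r) = 7 - r
d = 0 (d = 1 + (⅓)*(-3) = 1 - 1 = 0)
b(s(Y, p(V)), d)³ = (-5)³ = -125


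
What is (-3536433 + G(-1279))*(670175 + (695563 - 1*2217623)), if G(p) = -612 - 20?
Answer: 3013172617525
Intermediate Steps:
G(p) = -632
(-3536433 + G(-1279))*(670175 + (695563 - 1*2217623)) = (-3536433 - 632)*(670175 + (695563 - 1*2217623)) = -3537065*(670175 + (695563 - 2217623)) = -3537065*(670175 - 1522060) = -3537065*(-851885) = 3013172617525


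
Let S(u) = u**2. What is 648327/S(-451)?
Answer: 648327/203401 ≈ 3.1874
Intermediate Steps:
648327/S(-451) = 648327/((-451)**2) = 648327/203401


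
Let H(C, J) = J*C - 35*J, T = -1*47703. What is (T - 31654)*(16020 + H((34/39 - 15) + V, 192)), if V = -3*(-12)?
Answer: -13926518644/13 ≈ -1.0713e+9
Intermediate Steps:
V = 36
T = -47703
H(C, J) = -35*J + C*J (H(C, J) = C*J - 35*J = -35*J + C*J)
(T - 31654)*(16020 + H((34/39 - 15) + V, 192)) = (-47703 - 31654)*(16020 + 192*(-35 + ((34/39 - 15) + 36))) = -79357*(16020 + 192*(-35 + ((34*(1/39) - 15) + 36))) = -79357*(16020 + 192*(-35 + ((34/39 - 15) + 36))) = -79357*(16020 + 192*(-35 + (-551/39 + 36))) = -79357*(16020 + 192*(-35 + 853/39)) = -79357*(16020 + 192*(-512/39)) = -79357*(16020 - 32768/13) = -79357*175492/13 = -13926518644/13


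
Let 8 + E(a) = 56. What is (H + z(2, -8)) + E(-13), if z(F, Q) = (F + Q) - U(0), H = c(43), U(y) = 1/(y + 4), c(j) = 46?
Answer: 351/4 ≈ 87.750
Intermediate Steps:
U(y) = 1/(4 + y)
E(a) = 48 (E(a) = -8 + 56 = 48)
H = 46
z(F, Q) = -¼ + F + Q (z(F, Q) = (F + Q) - 1/(4 + 0) = (F + Q) - 1/4 = (F + Q) - 1*¼ = (F + Q) - ¼ = -¼ + F + Q)
(H + z(2, -8)) + E(-13) = (46 + (-¼ + 2 - 8)) + 48 = (46 - 25/4) + 48 = 159/4 + 48 = 351/4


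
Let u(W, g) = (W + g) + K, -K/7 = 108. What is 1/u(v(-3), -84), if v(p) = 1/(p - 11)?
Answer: -14/11761 ≈ -0.0011904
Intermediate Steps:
K = -756 (K = -7*108 = -756)
v(p) = 1/(-11 + p)
u(W, g) = -756 + W + g (u(W, g) = (W + g) - 756 = -756 + W + g)
1/u(v(-3), -84) = 1/(-756 + 1/(-11 - 3) - 84) = 1/(-756 + 1/(-14) - 84) = 1/(-756 - 1/14 - 84) = 1/(-11761/14) = -14/11761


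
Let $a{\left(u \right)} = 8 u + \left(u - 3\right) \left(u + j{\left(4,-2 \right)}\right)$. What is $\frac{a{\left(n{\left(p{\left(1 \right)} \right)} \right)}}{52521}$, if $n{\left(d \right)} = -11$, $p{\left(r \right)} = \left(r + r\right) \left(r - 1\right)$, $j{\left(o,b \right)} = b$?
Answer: $\frac{94}{52521} \approx 0.0017898$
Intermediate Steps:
$p{\left(r \right)} = 2 r \left(-1 + r\right)$
$a{\left(u \right)} = 8 u + \left(-3 + u\right) \left(-2 + u\right)$ ($a{\left(u \right)} = 8 u + \left(u - 3\right) \left(u - 2\right) = 8 u + \left(-3 + u\right) \left(-2 + u\right)$)
$\frac{a{\left(n{\left(p{\left(1 \right)} \right)} \right)}}{52521} = \frac{6 + \left(-11\right)^{2} + 3 \left(-11\right)}{52521} = \left(6 + 121 - 33\right) \frac{1}{52521} = 94 \cdot \frac{1}{52521} = \frac{94}{52521}$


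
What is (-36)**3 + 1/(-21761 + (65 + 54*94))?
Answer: -775422721/16620 ≈ -46656.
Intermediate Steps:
(-36)**3 + 1/(-21761 + (65 + 54*94)) = -46656 + 1/(-21761 + (65 + 5076)) = -46656 + 1/(-21761 + 5141) = -46656 + 1/(-16620) = -46656 - 1/16620 = -775422721/16620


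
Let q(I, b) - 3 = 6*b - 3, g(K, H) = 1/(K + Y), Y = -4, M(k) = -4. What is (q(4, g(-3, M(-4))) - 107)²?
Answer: 570025/49 ≈ 11633.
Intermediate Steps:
g(K, H) = 1/(-4 + K) (g(K, H) = 1/(K - 4) = 1/(-4 + K))
q(I, b) = 6*b (q(I, b) = 3 + (6*b - 3) = 3 + (-3 + 6*b) = 6*b)
(q(4, g(-3, M(-4))) - 107)² = (6/(-4 - 3) - 107)² = (6/(-7) - 107)² = (6*(-⅐) - 107)² = (-6/7 - 107)² = (-755/7)² = 570025/49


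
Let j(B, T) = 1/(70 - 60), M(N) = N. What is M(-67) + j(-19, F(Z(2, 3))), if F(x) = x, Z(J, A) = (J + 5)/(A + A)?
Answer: -669/10 ≈ -66.900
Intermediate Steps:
Z(J, A) = (5 + J)/(2*A) (Z(J, A) = (5 + J)/((2*A)) = (5 + J)*(1/(2*A)) = (5 + J)/(2*A))
j(B, T) = ⅒ (j(B, T) = 1/10 = ⅒)
M(-67) + j(-19, F(Z(2, 3))) = -67 + ⅒ = -669/10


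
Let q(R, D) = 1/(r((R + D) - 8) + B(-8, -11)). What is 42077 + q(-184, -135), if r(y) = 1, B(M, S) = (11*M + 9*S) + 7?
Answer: 7531782/179 ≈ 42077.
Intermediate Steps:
B(M, S) = 7 + 9*S + 11*M (B(M, S) = (9*S + 11*M) + 7 = 7 + 9*S + 11*M)
q(R, D) = -1/179 (q(R, D) = 1/(1 + (7 + 9*(-11) + 11*(-8))) = 1/(1 + (7 - 99 - 88)) = 1/(1 - 180) = 1/(-179) = -1/179)
42077 + q(-184, -135) = 42077 - 1/179 = 7531782/179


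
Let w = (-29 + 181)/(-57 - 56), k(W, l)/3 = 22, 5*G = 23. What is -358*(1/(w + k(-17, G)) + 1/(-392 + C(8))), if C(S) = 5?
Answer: -6520075/1413711 ≈ -4.6120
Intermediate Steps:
G = 23/5 (G = (1/5)*23 = 23/5 ≈ 4.6000)
k(W, l) = 66 (k(W, l) = 3*22 = 66)
w = -152/113 (w = 152/(-113) = 152*(-1/113) = -152/113 ≈ -1.3451)
-358*(1/(w + k(-17, G)) + 1/(-392 + C(8))) = -358*(1/(-152/113 + 66) + 1/(-392 + 5)) = -358*(1/(7306/113) + 1/(-387)) = -358*(113/7306 - 1/387) = -358*36425/2827422 = -6520075/1413711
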